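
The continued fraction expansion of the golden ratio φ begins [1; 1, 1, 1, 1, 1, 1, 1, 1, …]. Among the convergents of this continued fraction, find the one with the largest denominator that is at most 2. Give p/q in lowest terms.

3/2

List convergents until the denominator exceeds the bound:
a_0 = 1: 1/1  (≤ bound)
a_1 = 1: 2/1  (≤ bound)
a_2 = 1: 3/2  (≤ bound)
a_3 = 1: 5/3  (> 2, stop)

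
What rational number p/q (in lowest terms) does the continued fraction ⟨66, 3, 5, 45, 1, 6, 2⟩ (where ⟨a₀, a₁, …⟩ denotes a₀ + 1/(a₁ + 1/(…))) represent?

732953/11053

Use the convergent recurrence hₖ = aₖ·hₖ₋₁ + hₖ₋₂ (and likewise for the denominators kₖ):
a_0 = 66: 66/1
a_1 = 3: 199/3
a_2 = 5: 1061/16
a_3 = 45: 47944/723
a_4 = 1: 49005/739
a_5 = 6: 341974/5157
a_6 = 2: 732953/11053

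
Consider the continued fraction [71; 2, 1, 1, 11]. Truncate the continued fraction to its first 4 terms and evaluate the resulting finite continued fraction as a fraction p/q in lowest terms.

357/5

Use the convergent recurrence hₖ = aₖ·hₖ₋₁ + hₖ₋₂ (and likewise for the denominators kₖ):
a_0 = 71: 71/1
a_1 = 2: 143/2
a_2 = 1: 214/3
a_3 = 1: 357/5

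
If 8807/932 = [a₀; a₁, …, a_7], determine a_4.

8807 = 9·932 + 419, so a_0 = 9
932 = 2·419 + 94, so a_1 = 2
419 = 4·94 + 43, so a_2 = 4
94 = 2·43 + 8, so a_3 = 2
43 = 5·8 + 3, so a_4 = 5

5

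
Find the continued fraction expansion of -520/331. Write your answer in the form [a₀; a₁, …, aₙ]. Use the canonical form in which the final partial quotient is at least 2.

[-2; 2, 3, 47]

-520 ÷ 331 → quotient -2, remainder 142
331 ÷ 142 → quotient 2, remainder 47
142 ÷ 47 → quotient 3, remainder 1
47 ÷ 1 → quotient 47, remainder 0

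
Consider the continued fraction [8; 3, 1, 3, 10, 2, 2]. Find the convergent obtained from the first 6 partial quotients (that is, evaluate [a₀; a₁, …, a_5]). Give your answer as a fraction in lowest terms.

Start with 2.
10 + 1/(2/1) = 10 + 1/2 = 21/2
3 + 1/(21/2) = 3 + 2/21 = 65/21
1 + 1/(65/21) = 1 + 21/65 = 86/65
3 + 1/(86/65) = 3 + 65/86 = 323/86
8 + 1/(323/86) = 8 + 86/323 = 2670/323

2670/323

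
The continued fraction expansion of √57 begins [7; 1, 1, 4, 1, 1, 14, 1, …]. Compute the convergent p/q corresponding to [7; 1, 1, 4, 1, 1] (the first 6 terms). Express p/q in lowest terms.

Start with 1.
1 + 1/(1/1) = 1 + 1/1 = 2/1
4 + 1/(2/1) = 4 + 1/2 = 9/2
1 + 1/(9/2) = 1 + 2/9 = 11/9
1 + 1/(11/9) = 1 + 9/11 = 20/11
7 + 1/(20/11) = 7 + 11/20 = 151/20

151/20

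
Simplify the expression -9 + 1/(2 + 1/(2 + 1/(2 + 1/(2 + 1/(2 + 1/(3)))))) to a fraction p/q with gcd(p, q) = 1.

Start with 3.
2 + 1/(3/1) = 2 + 1/3 = 7/3
2 + 1/(7/3) = 2 + 3/7 = 17/7
2 + 1/(17/7) = 2 + 7/17 = 41/17
2 + 1/(41/17) = 2 + 17/41 = 99/41
2 + 1/(99/41) = 2 + 41/99 = 239/99
-9 + 1/(239/99) = -9 + 99/239 = -2052/239

-2052/239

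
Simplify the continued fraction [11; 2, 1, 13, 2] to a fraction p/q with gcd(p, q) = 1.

a_0 = 11: 11/1
a_1 = 2: 23/2
a_2 = 1: 34/3
a_3 = 13: 465/41
a_4 = 2: 964/85

964/85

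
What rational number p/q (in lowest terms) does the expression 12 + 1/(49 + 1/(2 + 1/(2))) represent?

Start with 2.
2 + 1/(2/1) = 2 + 1/2 = 5/2
49 + 1/(5/2) = 49 + 2/5 = 247/5
12 + 1/(247/5) = 12 + 5/247 = 2969/247

2969/247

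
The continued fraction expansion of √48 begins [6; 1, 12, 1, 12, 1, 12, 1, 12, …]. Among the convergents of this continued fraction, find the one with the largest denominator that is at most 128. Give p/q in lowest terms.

a_0 = 6: 6/1  (≤ bound)
a_1 = 1: 7/1  (≤ bound)
a_2 = 12: 90/13  (≤ bound)
a_3 = 1: 97/14  (≤ bound)
a_4 = 12: 1254/181  (> 128, stop)

97/14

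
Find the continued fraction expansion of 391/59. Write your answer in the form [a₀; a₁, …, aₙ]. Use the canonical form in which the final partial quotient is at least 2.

[6; 1, 1, 1, 2, 7]

⌊391/59⌋ = 6, remainder 37
⌊59/37⌋ = 1, remainder 22
⌊37/22⌋ = 1, remainder 15
⌊22/15⌋ = 1, remainder 7
⌊15/7⌋ = 2, remainder 1
⌊7/1⌋ = 7, remainder 0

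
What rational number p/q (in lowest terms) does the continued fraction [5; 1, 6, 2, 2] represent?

a_0 = 5: 5/1
a_1 = 1: 6/1
a_2 = 6: 41/7
a_3 = 2: 88/15
a_4 = 2: 217/37

217/37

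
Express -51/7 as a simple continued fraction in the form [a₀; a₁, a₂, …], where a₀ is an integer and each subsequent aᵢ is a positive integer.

Repeatedly divide and take the remainder:
⌊-51/7⌋ = -8, remainder 5
⌊7/5⌋ = 1, remainder 2
⌊5/2⌋ = 2, remainder 1
⌊2/1⌋ = 2, remainder 0

[-8; 1, 2, 2]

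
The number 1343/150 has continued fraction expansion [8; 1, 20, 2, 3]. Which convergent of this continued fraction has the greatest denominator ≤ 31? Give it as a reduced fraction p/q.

188/21

List convergents until the denominator exceeds the bound:
a_0 = 8: 8/1  (≤ bound)
a_1 = 1: 9/1  (≤ bound)
a_2 = 20: 188/21  (≤ bound)
a_3 = 2: 385/43  (> 31, stop)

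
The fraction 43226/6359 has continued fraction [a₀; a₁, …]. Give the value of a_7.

5

43226 = 6·6359 + 5072, so a_0 = 6
6359 = 1·5072 + 1287, so a_1 = 1
5072 = 3·1287 + 1211, so a_2 = 3
1287 = 1·1211 + 76, so a_3 = 1
1211 = 15·76 + 71, so a_4 = 15
76 = 1·71 + 5, so a_5 = 1
71 = 14·5 + 1, so a_6 = 14
5 = 5·1 + 0, so a_7 = 5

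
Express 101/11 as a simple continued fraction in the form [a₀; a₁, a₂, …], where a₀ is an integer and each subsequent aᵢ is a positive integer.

Run the Euclidean algorithm, recording each quotient:
101 ÷ 11 → quotient 9, remainder 2
11 ÷ 2 → quotient 5, remainder 1
2 ÷ 1 → quotient 2, remainder 0

[9; 5, 2]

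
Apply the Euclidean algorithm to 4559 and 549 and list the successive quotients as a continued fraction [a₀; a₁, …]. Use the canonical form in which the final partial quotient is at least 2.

4559 = 8·549 + 167, so a_0 = 8
549 = 3·167 + 48, so a_1 = 3
167 = 3·48 + 23, so a_2 = 3
48 = 2·23 + 2, so a_3 = 2
23 = 11·2 + 1, so a_4 = 11
2 = 2·1 + 0, so a_5 = 2

[8; 3, 3, 2, 11, 2]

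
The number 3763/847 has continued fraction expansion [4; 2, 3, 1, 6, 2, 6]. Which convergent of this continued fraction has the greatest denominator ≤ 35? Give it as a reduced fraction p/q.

List convergents until the denominator exceeds the bound:
a_0 = 4: 4/1  (≤ bound)
a_1 = 2: 9/2  (≤ bound)
a_2 = 3: 31/7  (≤ bound)
a_3 = 1: 40/9  (≤ bound)
a_4 = 6: 271/61  (> 35, stop)

40/9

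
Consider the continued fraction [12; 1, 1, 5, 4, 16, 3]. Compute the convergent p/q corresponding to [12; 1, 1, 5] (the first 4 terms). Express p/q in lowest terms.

Start with 5.
1 + 1/(5/1) = 1 + 1/5 = 6/5
1 + 1/(6/5) = 1 + 5/6 = 11/6
12 + 1/(11/6) = 12 + 6/11 = 138/11

138/11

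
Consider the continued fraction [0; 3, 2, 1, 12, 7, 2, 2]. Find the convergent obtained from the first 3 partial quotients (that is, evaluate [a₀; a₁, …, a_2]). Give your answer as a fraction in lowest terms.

Build up convergents one term at a time:
a_0 = 0: 0/1
a_1 = 3: 1/3
a_2 = 2: 2/7

2/7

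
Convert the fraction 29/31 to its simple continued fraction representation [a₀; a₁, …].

29 ÷ 31 → quotient 0, remainder 29
31 ÷ 29 → quotient 1, remainder 2
29 ÷ 2 → quotient 14, remainder 1
2 ÷ 1 → quotient 2, remainder 0

[0; 1, 14, 2]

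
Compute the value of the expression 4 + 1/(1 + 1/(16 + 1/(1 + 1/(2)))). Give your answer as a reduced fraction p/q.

262/53

Start with 2.
1 + 1/(2/1) = 1 + 1/2 = 3/2
16 + 1/(3/2) = 16 + 2/3 = 50/3
1 + 1/(50/3) = 1 + 3/50 = 53/50
4 + 1/(53/50) = 4 + 50/53 = 262/53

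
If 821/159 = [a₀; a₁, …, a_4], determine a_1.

6

821 ÷ 159 → quotient 5, remainder 26
159 ÷ 26 → quotient 6, remainder 3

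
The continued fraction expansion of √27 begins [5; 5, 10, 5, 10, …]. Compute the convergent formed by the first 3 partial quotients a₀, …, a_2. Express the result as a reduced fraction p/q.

Start with 10.
5 + 1/(10/1) = 5 + 1/10 = 51/10
5 + 1/(51/10) = 5 + 10/51 = 265/51

265/51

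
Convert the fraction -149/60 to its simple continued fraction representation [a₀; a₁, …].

Repeatedly divide and take the remainder:
-149 ÷ 60 → quotient -3, remainder 31
60 ÷ 31 → quotient 1, remainder 29
31 ÷ 29 → quotient 1, remainder 2
29 ÷ 2 → quotient 14, remainder 1
2 ÷ 1 → quotient 2, remainder 0

[-3; 1, 1, 14, 2]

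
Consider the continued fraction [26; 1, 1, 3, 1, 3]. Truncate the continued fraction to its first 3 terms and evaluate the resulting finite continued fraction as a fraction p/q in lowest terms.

53/2

Compute successive convergents:
a_0 = 26: 26/1
a_1 = 1: 27/1
a_2 = 1: 53/2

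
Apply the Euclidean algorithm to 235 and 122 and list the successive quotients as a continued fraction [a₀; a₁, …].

[1; 1, 12, 1, 1, 4]

⌊235/122⌋ = 1, remainder 113
⌊122/113⌋ = 1, remainder 9
⌊113/9⌋ = 12, remainder 5
⌊9/5⌋ = 1, remainder 4
⌊5/4⌋ = 1, remainder 1
⌊4/1⌋ = 4, remainder 0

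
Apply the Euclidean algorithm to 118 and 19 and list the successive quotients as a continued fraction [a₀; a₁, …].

Run the Euclidean algorithm, recording each quotient:
118 ÷ 19 → quotient 6, remainder 4
19 ÷ 4 → quotient 4, remainder 3
4 ÷ 3 → quotient 1, remainder 1
3 ÷ 1 → quotient 3, remainder 0

[6; 4, 1, 3]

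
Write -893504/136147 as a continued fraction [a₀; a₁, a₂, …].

[-7; 2, 3, 2, 13, 11, 28, 2]

-893504 ÷ 136147 → quotient -7, remainder 59525
136147 ÷ 59525 → quotient 2, remainder 17097
59525 ÷ 17097 → quotient 3, remainder 8234
17097 ÷ 8234 → quotient 2, remainder 629
8234 ÷ 629 → quotient 13, remainder 57
629 ÷ 57 → quotient 11, remainder 2
57 ÷ 2 → quotient 28, remainder 1
2 ÷ 1 → quotient 2, remainder 0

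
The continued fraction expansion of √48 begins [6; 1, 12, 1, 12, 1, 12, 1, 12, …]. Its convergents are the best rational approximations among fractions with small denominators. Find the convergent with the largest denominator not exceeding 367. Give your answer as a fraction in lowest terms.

List convergents until the denominator exceeds the bound:
a_0 = 6: 6/1  (≤ bound)
a_1 = 1: 7/1  (≤ bound)
a_2 = 12: 90/13  (≤ bound)
a_3 = 1: 97/14  (≤ bound)
a_4 = 12: 1254/181  (≤ bound)
a_5 = 1: 1351/195  (≤ bound)
a_6 = 12: 17466/2521  (> 367, stop)

1351/195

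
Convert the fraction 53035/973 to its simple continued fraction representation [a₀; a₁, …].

Apply division with remainder until the remainder is 0:
⌊53035/973⌋ = 54, remainder 493
⌊973/493⌋ = 1, remainder 480
⌊493/480⌋ = 1, remainder 13
⌊480/13⌋ = 36, remainder 12
⌊13/12⌋ = 1, remainder 1
⌊12/1⌋ = 12, remainder 0

[54; 1, 1, 36, 1, 12]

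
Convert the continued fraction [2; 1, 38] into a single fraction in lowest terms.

Use the convergent recurrence hₖ = aₖ·hₖ₋₁ + hₖ₋₂ (and likewise for the denominators kₖ):
a_0 = 2: 2/1
a_1 = 1: 3/1
a_2 = 38: 116/39

116/39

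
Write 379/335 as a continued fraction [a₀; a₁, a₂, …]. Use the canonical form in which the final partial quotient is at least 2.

[1; 7, 1, 1, 1, 1, 2, 3]

Apply division with remainder until the remainder is 0:
⌊379/335⌋ = 1, remainder 44
⌊335/44⌋ = 7, remainder 27
⌊44/27⌋ = 1, remainder 17
⌊27/17⌋ = 1, remainder 10
⌊17/10⌋ = 1, remainder 7
⌊10/7⌋ = 1, remainder 3
⌊7/3⌋ = 2, remainder 1
⌊3/1⌋ = 3, remainder 0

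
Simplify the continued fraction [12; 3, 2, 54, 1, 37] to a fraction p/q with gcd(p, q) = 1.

181060/14737

Work from the innermost term outward:
Start with 37.
1 + 1/(37/1) = 1 + 1/37 = 38/37
54 + 1/(38/37) = 54 + 37/38 = 2089/38
2 + 1/(2089/38) = 2 + 38/2089 = 4216/2089
3 + 1/(4216/2089) = 3 + 2089/4216 = 14737/4216
12 + 1/(14737/4216) = 12 + 4216/14737 = 181060/14737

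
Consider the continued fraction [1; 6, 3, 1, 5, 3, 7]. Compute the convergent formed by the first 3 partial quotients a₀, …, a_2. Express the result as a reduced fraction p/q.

Compute successive convergents:
a_0 = 1: 1/1
a_1 = 6: 7/6
a_2 = 3: 22/19

22/19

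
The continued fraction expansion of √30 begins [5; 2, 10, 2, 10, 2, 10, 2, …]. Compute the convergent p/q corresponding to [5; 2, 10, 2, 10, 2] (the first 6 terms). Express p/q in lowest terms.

Starting at the tail and folding back:
Start with 2.
10 + 1/(2/1) = 10 + 1/2 = 21/2
2 + 1/(21/2) = 2 + 2/21 = 44/21
10 + 1/(44/21) = 10 + 21/44 = 461/44
2 + 1/(461/44) = 2 + 44/461 = 966/461
5 + 1/(966/461) = 5 + 461/966 = 5291/966

5291/966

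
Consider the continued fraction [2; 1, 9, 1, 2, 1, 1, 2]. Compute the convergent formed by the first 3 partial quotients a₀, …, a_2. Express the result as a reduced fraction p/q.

Start with 9.
1 + 1/(9/1) = 1 + 1/9 = 10/9
2 + 1/(10/9) = 2 + 9/10 = 29/10

29/10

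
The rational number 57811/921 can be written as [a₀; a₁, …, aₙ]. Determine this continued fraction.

Run the Euclidean algorithm, recording each quotient:
57811 ÷ 921 → quotient 62, remainder 709
921 ÷ 709 → quotient 1, remainder 212
709 ÷ 212 → quotient 3, remainder 73
212 ÷ 73 → quotient 2, remainder 66
73 ÷ 66 → quotient 1, remainder 7
66 ÷ 7 → quotient 9, remainder 3
7 ÷ 3 → quotient 2, remainder 1
3 ÷ 1 → quotient 3, remainder 0

[62; 1, 3, 2, 1, 9, 2, 3]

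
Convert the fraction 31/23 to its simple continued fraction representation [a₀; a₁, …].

[1; 2, 1, 7]

⌊31/23⌋ = 1, remainder 8
⌊23/8⌋ = 2, remainder 7
⌊8/7⌋ = 1, remainder 1
⌊7/1⌋ = 7, remainder 0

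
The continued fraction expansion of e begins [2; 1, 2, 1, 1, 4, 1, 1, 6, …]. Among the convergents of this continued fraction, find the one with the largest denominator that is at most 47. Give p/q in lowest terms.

a_0 = 2: 2/1  (≤ bound)
a_1 = 1: 3/1  (≤ bound)
a_2 = 2: 8/3  (≤ bound)
a_3 = 1: 11/4  (≤ bound)
a_4 = 1: 19/7  (≤ bound)
a_5 = 4: 87/32  (≤ bound)
a_6 = 1: 106/39  (≤ bound)
a_7 = 1: 193/71  (> 47, stop)

106/39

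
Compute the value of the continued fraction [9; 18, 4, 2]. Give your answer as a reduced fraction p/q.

1485/164

Start with 2.
4 + 1/(2/1) = 4 + 1/2 = 9/2
18 + 1/(9/2) = 18 + 2/9 = 164/9
9 + 1/(164/9) = 9 + 9/164 = 1485/164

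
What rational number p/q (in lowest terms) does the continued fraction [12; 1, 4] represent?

64/5

Collapse the nested fraction from the inside out:
Start with 4.
1 + 1/(4/1) = 1 + 1/4 = 5/4
12 + 1/(5/4) = 12 + 4/5 = 64/5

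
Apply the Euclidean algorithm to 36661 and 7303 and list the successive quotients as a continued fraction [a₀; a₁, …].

36661 = 5·7303 + 146, so a_0 = 5
7303 = 50·146 + 3, so a_1 = 50
146 = 48·3 + 2, so a_2 = 48
3 = 1·2 + 1, so a_3 = 1
2 = 2·1 + 0, so a_4 = 2

[5; 50, 48, 1, 2]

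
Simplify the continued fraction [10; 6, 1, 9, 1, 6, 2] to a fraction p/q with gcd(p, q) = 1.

11423/1126

Use the convergent recurrence hₖ = aₖ·hₖ₋₁ + hₖ₋₂ (and likewise for the denominators kₖ):
a_0 = 10: 10/1
a_1 = 6: 61/6
a_2 = 1: 71/7
a_3 = 9: 700/69
a_4 = 1: 771/76
a_5 = 6: 5326/525
a_6 = 2: 11423/1126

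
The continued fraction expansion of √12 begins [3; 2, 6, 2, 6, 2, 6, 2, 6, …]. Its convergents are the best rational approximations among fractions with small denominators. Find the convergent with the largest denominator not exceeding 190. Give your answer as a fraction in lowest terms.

627/181

a_0 = 3: 3/1  (≤ bound)
a_1 = 2: 7/2  (≤ bound)
a_2 = 6: 45/13  (≤ bound)
a_3 = 2: 97/28  (≤ bound)
a_4 = 6: 627/181  (≤ bound)
a_5 = 2: 1351/390  (> 190, stop)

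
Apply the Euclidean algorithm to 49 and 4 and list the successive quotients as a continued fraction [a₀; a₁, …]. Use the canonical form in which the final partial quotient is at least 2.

Run the Euclidean algorithm, recording each quotient:
49 ÷ 4 → quotient 12, remainder 1
4 ÷ 1 → quotient 4, remainder 0

[12; 4]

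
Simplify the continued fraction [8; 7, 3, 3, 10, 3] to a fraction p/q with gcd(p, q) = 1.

18951/2329

Build up convergents one term at a time:
a_0 = 8: 8/1
a_1 = 7: 57/7
a_2 = 3: 179/22
a_3 = 3: 594/73
a_4 = 10: 6119/752
a_5 = 3: 18951/2329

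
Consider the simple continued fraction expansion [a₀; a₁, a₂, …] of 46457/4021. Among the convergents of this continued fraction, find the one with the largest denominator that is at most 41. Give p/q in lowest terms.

104/9

a_0 = 11: 11/1  (≤ bound)
a_1 = 1: 12/1  (≤ bound)
a_2 = 1: 23/2  (≤ bound)
a_3 = 4: 104/9  (≤ bound)
a_4 = 6: 647/56  (> 41, stop)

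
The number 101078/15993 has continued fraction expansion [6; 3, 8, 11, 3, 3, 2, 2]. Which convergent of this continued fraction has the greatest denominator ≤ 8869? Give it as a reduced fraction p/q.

41517/6569

List convergents until the denominator exceeds the bound:
a_0 = 6: 6/1  (≤ bound)
a_1 = 3: 19/3  (≤ bound)
a_2 = 8: 158/25  (≤ bound)
a_3 = 11: 1757/278  (≤ bound)
a_4 = 3: 5429/859  (≤ bound)
a_5 = 3: 18044/2855  (≤ bound)
a_6 = 2: 41517/6569  (≤ bound)
a_7 = 2: 101078/15993  (> 8869, stop)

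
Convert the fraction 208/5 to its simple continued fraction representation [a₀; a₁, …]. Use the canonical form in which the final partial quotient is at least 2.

208 = 41·5 + 3, so a_0 = 41
5 = 1·3 + 2, so a_1 = 1
3 = 1·2 + 1, so a_2 = 1
2 = 2·1 + 0, so a_3 = 2

[41; 1, 1, 2]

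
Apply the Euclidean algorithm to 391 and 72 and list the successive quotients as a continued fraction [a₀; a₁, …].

391 = 5·72 + 31, so a_0 = 5
72 = 2·31 + 10, so a_1 = 2
31 = 3·10 + 1, so a_2 = 3
10 = 10·1 + 0, so a_3 = 10

[5; 2, 3, 10]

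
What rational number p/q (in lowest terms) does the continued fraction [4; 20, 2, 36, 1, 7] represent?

49618/12255

Collapse the nested fraction from the inside out:
Start with 7.
1 + 1/(7/1) = 1 + 1/7 = 8/7
36 + 1/(8/7) = 36 + 7/8 = 295/8
2 + 1/(295/8) = 2 + 8/295 = 598/295
20 + 1/(598/295) = 20 + 295/598 = 12255/598
4 + 1/(12255/598) = 4 + 598/12255 = 49618/12255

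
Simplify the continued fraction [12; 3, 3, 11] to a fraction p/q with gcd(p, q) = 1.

Start with 11.
3 + 1/(11/1) = 3 + 1/11 = 34/11
3 + 1/(34/11) = 3 + 11/34 = 113/34
12 + 1/(113/34) = 12 + 34/113 = 1390/113

1390/113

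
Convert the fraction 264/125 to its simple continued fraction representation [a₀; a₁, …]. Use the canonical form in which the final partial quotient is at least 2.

[2; 8, 1, 13]

Repeatedly divide and take the remainder:
⌊264/125⌋ = 2, remainder 14
⌊125/14⌋ = 8, remainder 13
⌊14/13⌋ = 1, remainder 1
⌊13/1⌋ = 13, remainder 0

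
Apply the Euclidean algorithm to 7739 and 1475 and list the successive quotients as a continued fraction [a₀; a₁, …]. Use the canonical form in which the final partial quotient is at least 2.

Repeatedly divide and take the remainder:
7739 = 5·1475 + 364, so a_0 = 5
1475 = 4·364 + 19, so a_1 = 4
364 = 19·19 + 3, so a_2 = 19
19 = 6·3 + 1, so a_3 = 6
3 = 3·1 + 0, so a_4 = 3

[5; 4, 19, 6, 3]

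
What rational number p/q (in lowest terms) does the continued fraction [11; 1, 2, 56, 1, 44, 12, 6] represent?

a_0 = 11: 11/1
a_1 = 1: 12/1
a_2 = 2: 35/3
a_3 = 56: 1972/169
a_4 = 1: 2007/172
a_5 = 44: 90280/7737
a_6 = 12: 1085367/93016
a_7 = 6: 6602482/565833

6602482/565833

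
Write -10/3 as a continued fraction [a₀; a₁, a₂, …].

⌊-10/3⌋ = -4, remainder 2
⌊3/2⌋ = 1, remainder 1
⌊2/1⌋ = 2, remainder 0

[-4; 1, 2]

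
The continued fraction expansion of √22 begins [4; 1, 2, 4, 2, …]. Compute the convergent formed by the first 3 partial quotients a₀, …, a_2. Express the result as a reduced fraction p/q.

a_0 = 4: 4/1
a_1 = 1: 5/1
a_2 = 2: 14/3

14/3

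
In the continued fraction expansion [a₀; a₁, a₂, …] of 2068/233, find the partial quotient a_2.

7

Repeatedly divide and take the remainder:
2068 ÷ 233 → quotient 8, remainder 204
233 ÷ 204 → quotient 1, remainder 29
204 ÷ 29 → quotient 7, remainder 1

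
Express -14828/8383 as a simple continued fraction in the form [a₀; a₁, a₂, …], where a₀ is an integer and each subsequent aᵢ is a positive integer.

[-2; 4, 3, 14, 45]

Run the Euclidean algorithm, recording each quotient:
-14828 = -2·8383 + 1938, so a_0 = -2
8383 = 4·1938 + 631, so a_1 = 4
1938 = 3·631 + 45, so a_2 = 3
631 = 14·45 + 1, so a_3 = 14
45 = 45·1 + 0, so a_4 = 45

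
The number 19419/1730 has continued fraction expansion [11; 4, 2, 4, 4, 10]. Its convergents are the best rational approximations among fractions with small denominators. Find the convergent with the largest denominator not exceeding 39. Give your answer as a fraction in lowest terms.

a_0 = 11: 11/1  (≤ bound)
a_1 = 4: 45/4  (≤ bound)
a_2 = 2: 101/9  (≤ bound)
a_3 = 4: 449/40  (> 39, stop)

101/9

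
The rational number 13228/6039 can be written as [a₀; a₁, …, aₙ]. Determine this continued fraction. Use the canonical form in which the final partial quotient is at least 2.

[2; 5, 3, 1, 47, 6]

⌊13228/6039⌋ = 2, remainder 1150
⌊6039/1150⌋ = 5, remainder 289
⌊1150/289⌋ = 3, remainder 283
⌊289/283⌋ = 1, remainder 6
⌊283/6⌋ = 47, remainder 1
⌊6/1⌋ = 6, remainder 0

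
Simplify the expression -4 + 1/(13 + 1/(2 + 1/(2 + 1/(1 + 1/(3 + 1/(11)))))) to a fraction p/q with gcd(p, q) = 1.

-15439/3933

Build up convergents one term at a time:
a_0 = -4: -4/1
a_1 = 13: -51/13
a_2 = 2: -106/27
a_3 = 2: -263/67
a_4 = 1: -369/94
a_5 = 3: -1370/349
a_6 = 11: -15439/3933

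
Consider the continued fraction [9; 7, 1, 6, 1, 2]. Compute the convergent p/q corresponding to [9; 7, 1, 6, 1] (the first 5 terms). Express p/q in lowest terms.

a_0 = 9: 9/1
a_1 = 7: 64/7
a_2 = 1: 73/8
a_3 = 6: 502/55
a_4 = 1: 575/63

575/63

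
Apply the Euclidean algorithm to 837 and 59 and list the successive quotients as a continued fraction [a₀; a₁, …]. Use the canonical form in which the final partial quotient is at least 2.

Apply division with remainder until the remainder is 0:
837 = 14·59 + 11, so a_0 = 14
59 = 5·11 + 4, so a_1 = 5
11 = 2·4 + 3, so a_2 = 2
4 = 1·3 + 1, so a_3 = 1
3 = 3·1 + 0, so a_4 = 3

[14; 5, 2, 1, 3]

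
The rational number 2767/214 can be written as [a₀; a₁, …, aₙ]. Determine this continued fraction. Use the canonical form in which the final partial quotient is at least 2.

[12; 1, 13, 3, 1, 3]

Repeatedly divide and take the remainder:
2767 = 12·214 + 199, so a_0 = 12
214 = 1·199 + 15, so a_1 = 1
199 = 13·15 + 4, so a_2 = 13
15 = 3·4 + 3, so a_3 = 3
4 = 1·3 + 1, so a_4 = 1
3 = 3·1 + 0, so a_5 = 3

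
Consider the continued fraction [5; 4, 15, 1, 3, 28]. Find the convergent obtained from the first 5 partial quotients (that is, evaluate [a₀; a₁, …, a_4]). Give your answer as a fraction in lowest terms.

1343/256

Collapse the nested fraction from the inside out:
Start with 3.
1 + 1/(3/1) = 1 + 1/3 = 4/3
15 + 1/(4/3) = 15 + 3/4 = 63/4
4 + 1/(63/4) = 4 + 4/63 = 256/63
5 + 1/(256/63) = 5 + 63/256 = 1343/256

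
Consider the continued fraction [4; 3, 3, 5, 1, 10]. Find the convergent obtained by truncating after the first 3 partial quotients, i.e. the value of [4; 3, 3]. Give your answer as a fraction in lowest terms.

43/10

a_0 = 4: 4/1
a_1 = 3: 13/3
a_2 = 3: 43/10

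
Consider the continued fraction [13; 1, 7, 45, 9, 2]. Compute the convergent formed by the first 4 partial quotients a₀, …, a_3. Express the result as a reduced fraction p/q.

5009/361

a_0 = 13: 13/1
a_1 = 1: 14/1
a_2 = 7: 111/8
a_3 = 45: 5009/361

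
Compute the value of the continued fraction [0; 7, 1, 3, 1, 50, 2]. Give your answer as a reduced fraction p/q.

Collapse the nested fraction from the inside out:
Start with 2.
50 + 1/(2/1) = 50 + 1/2 = 101/2
1 + 1/(101/2) = 1 + 2/101 = 103/101
3 + 1/(103/101) = 3 + 101/103 = 410/103
1 + 1/(410/103) = 1 + 103/410 = 513/410
7 + 1/(513/410) = 7 + 410/513 = 4001/513
0 + 1/(4001/513) = 0 + 513/4001 = 513/4001

513/4001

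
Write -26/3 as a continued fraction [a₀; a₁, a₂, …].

[-9; 3]

⌊-26/3⌋ = -9, remainder 1
⌊3/1⌋ = 3, remainder 0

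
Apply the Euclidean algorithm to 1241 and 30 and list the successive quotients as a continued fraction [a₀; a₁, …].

⌊1241/30⌋ = 41, remainder 11
⌊30/11⌋ = 2, remainder 8
⌊11/8⌋ = 1, remainder 3
⌊8/3⌋ = 2, remainder 2
⌊3/2⌋ = 1, remainder 1
⌊2/1⌋ = 2, remainder 0

[41; 2, 1, 2, 1, 2]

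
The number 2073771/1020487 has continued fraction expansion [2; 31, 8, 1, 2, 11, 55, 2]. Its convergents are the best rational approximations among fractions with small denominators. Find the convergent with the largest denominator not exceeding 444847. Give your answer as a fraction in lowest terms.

18653/9179

a_0 = 2: 2/1  (≤ bound)
a_1 = 31: 63/31  (≤ bound)
a_2 = 8: 506/249  (≤ bound)
a_3 = 1: 569/280  (≤ bound)
a_4 = 2: 1644/809  (≤ bound)
a_5 = 11: 18653/9179  (≤ bound)
a_6 = 55: 1027559/505654  (> 444847, stop)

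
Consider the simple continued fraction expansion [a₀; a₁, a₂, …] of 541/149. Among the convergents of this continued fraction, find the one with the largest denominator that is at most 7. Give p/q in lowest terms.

11/3

a_0 = 3: 3/1  (≤ bound)
a_1 = 1: 4/1  (≤ bound)
a_2 = 1: 7/2  (≤ bound)
a_3 = 1: 11/3  (≤ bound)
a_4 = 2: 29/8  (> 7, stop)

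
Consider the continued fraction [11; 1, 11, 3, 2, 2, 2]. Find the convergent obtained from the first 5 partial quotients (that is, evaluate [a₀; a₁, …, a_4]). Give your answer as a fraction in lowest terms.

1025/86

Start with 2.
3 + 1/(2/1) = 3 + 1/2 = 7/2
11 + 1/(7/2) = 11 + 2/7 = 79/7
1 + 1/(79/7) = 1 + 7/79 = 86/79
11 + 1/(86/79) = 11 + 79/86 = 1025/86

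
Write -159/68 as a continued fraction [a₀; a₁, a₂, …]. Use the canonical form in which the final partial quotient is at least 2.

Repeatedly divide and take the remainder:
-159 ÷ 68 → quotient -3, remainder 45
68 ÷ 45 → quotient 1, remainder 23
45 ÷ 23 → quotient 1, remainder 22
23 ÷ 22 → quotient 1, remainder 1
22 ÷ 1 → quotient 22, remainder 0

[-3; 1, 1, 1, 22]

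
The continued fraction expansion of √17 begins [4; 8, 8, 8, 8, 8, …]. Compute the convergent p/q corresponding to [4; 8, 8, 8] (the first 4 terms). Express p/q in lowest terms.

2177/528

Build up convergents one term at a time:
a_0 = 4: 4/1
a_1 = 8: 33/8
a_2 = 8: 268/65
a_3 = 8: 2177/528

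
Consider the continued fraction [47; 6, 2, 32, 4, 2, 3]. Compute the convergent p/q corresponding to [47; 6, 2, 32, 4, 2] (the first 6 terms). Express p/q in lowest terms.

Collapse the nested fraction from the inside out:
Start with 2.
4 + 1/(2/1) = 4 + 1/2 = 9/2
32 + 1/(9/2) = 32 + 2/9 = 290/9
2 + 1/(290/9) = 2 + 9/290 = 589/290
6 + 1/(589/290) = 6 + 290/589 = 3824/589
47 + 1/(3824/589) = 47 + 589/3824 = 180317/3824

180317/3824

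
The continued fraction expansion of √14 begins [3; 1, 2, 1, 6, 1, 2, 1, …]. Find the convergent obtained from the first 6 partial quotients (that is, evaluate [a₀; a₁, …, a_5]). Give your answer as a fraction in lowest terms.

116/31

Use the convergent recurrence hₖ = aₖ·hₖ₋₁ + hₖ₋₂ (and likewise for the denominators kₖ):
a_0 = 3: 3/1
a_1 = 1: 4/1
a_2 = 2: 11/3
a_3 = 1: 15/4
a_4 = 6: 101/27
a_5 = 1: 116/31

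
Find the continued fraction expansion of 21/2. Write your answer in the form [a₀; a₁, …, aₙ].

Apply division with remainder until the remainder is 0:
21 = 10·2 + 1, so a_0 = 10
2 = 2·1 + 0, so a_1 = 2

[10; 2]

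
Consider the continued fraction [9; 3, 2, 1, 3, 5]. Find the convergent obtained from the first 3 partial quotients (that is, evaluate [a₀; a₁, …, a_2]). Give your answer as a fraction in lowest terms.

65/7

a_0 = 9: 9/1
a_1 = 3: 28/3
a_2 = 2: 65/7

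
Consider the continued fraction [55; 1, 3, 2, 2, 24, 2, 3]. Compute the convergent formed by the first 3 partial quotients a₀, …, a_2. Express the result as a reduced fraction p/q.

223/4

Work from the innermost term outward:
Start with 3.
1 + 1/(3/1) = 1 + 1/3 = 4/3
55 + 1/(4/3) = 55 + 3/4 = 223/4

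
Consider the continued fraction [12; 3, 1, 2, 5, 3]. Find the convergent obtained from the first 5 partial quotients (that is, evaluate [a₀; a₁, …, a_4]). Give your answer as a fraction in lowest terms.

a_0 = 12: 12/1
a_1 = 3: 37/3
a_2 = 1: 49/4
a_3 = 2: 135/11
a_4 = 5: 724/59

724/59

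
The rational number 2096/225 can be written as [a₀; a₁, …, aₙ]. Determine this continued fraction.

2096 ÷ 225 → quotient 9, remainder 71
225 ÷ 71 → quotient 3, remainder 12
71 ÷ 12 → quotient 5, remainder 11
12 ÷ 11 → quotient 1, remainder 1
11 ÷ 1 → quotient 11, remainder 0

[9; 3, 5, 1, 11]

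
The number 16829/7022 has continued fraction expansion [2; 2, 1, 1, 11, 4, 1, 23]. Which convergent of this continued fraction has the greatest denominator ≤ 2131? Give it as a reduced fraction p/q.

707/295

a_0 = 2: 2/1  (≤ bound)
a_1 = 2: 5/2  (≤ bound)
a_2 = 1: 7/3  (≤ bound)
a_3 = 1: 12/5  (≤ bound)
a_4 = 11: 139/58  (≤ bound)
a_5 = 4: 568/237  (≤ bound)
a_6 = 1: 707/295  (≤ bound)
a_7 = 23: 16829/7022  (> 2131, stop)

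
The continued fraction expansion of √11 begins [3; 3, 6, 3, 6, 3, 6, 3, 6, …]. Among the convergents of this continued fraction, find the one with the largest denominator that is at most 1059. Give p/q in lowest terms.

List convergents until the denominator exceeds the bound:
a_0 = 3: 3/1  (≤ bound)
a_1 = 3: 10/3  (≤ bound)
a_2 = 6: 63/19  (≤ bound)
a_3 = 3: 199/60  (≤ bound)
a_4 = 6: 1257/379  (≤ bound)
a_5 = 3: 3970/1197  (> 1059, stop)

1257/379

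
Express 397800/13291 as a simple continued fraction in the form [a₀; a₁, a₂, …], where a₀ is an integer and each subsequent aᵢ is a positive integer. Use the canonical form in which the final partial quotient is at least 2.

Repeatedly divide and take the remainder:
⌊397800/13291⌋ = 29, remainder 12361
⌊13291/12361⌋ = 1, remainder 930
⌊12361/930⌋ = 13, remainder 271
⌊930/271⌋ = 3, remainder 117
⌊271/117⌋ = 2, remainder 37
⌊117/37⌋ = 3, remainder 6
⌊37/6⌋ = 6, remainder 1
⌊6/1⌋ = 6, remainder 0

[29; 1, 13, 3, 2, 3, 6, 6]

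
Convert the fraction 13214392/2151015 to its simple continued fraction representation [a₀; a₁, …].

13214392 ÷ 2151015 → quotient 6, remainder 308302
2151015 ÷ 308302 → quotient 6, remainder 301203
308302 ÷ 301203 → quotient 1, remainder 7099
301203 ÷ 7099 → quotient 42, remainder 3045
7099 ÷ 3045 → quotient 2, remainder 1009
3045 ÷ 1009 → quotient 3, remainder 18
1009 ÷ 18 → quotient 56, remainder 1
18 ÷ 1 → quotient 18, remainder 0

[6; 6, 1, 42, 2, 3, 56, 18]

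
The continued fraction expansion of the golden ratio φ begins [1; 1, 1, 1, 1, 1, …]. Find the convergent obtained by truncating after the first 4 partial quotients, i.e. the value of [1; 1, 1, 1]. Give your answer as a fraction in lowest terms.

Build up convergents one term at a time:
a_0 = 1: 1/1
a_1 = 1: 2/1
a_2 = 1: 3/2
a_3 = 1: 5/3

5/3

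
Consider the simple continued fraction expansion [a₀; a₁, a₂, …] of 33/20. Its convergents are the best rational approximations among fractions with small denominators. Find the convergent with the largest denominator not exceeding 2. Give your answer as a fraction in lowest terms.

3/2

a_0 = 1: 1/1  (≤ bound)
a_1 = 1: 2/1  (≤ bound)
a_2 = 1: 3/2  (≤ bound)
a_3 = 1: 5/3  (> 2, stop)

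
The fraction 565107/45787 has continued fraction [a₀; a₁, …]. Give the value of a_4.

565107 ÷ 45787 → quotient 12, remainder 15663
45787 ÷ 15663 → quotient 2, remainder 14461
15663 ÷ 14461 → quotient 1, remainder 1202
14461 ÷ 1202 → quotient 12, remainder 37
1202 ÷ 37 → quotient 32, remainder 18

32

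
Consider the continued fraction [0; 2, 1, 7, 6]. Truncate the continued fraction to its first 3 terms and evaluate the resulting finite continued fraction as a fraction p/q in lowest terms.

Compute successive convergents:
a_0 = 0: 0/1
a_1 = 2: 1/2
a_2 = 1: 1/3

1/3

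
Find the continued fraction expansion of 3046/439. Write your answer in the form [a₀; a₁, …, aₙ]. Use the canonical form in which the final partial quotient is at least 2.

Run the Euclidean algorithm, recording each quotient:
3046 ÷ 439 → quotient 6, remainder 412
439 ÷ 412 → quotient 1, remainder 27
412 ÷ 27 → quotient 15, remainder 7
27 ÷ 7 → quotient 3, remainder 6
7 ÷ 6 → quotient 1, remainder 1
6 ÷ 1 → quotient 6, remainder 0

[6; 1, 15, 3, 1, 6]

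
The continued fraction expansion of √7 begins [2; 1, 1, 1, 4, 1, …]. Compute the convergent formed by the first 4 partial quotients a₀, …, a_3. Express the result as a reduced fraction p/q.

8/3

a_0 = 2: 2/1
a_1 = 1: 3/1
a_2 = 1: 5/2
a_3 = 1: 8/3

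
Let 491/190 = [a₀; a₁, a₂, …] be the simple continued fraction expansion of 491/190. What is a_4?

2

⌊491/190⌋ = 2, remainder 111
⌊190/111⌋ = 1, remainder 79
⌊111/79⌋ = 1, remainder 32
⌊79/32⌋ = 2, remainder 15
⌊32/15⌋ = 2, remainder 2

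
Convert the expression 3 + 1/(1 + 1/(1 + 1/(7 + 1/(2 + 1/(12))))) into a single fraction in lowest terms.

Starting at the tail and folding back:
Start with 12.
2 + 1/(12/1) = 2 + 1/12 = 25/12
7 + 1/(25/12) = 7 + 12/25 = 187/25
1 + 1/(187/25) = 1 + 25/187 = 212/187
1 + 1/(212/187) = 1 + 187/212 = 399/212
3 + 1/(399/212) = 3 + 212/399 = 1409/399

1409/399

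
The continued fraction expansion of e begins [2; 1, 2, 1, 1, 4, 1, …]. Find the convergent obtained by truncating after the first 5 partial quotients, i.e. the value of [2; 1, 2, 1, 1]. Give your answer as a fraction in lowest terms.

Start with 1.
1 + 1/(1/1) = 1 + 1/1 = 2/1
2 + 1/(2/1) = 2 + 1/2 = 5/2
1 + 1/(5/2) = 1 + 2/5 = 7/5
2 + 1/(7/5) = 2 + 5/7 = 19/7

19/7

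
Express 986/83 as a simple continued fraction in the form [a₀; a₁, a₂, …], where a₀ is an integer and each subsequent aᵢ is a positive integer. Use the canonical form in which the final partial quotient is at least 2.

986 = 11·83 + 73, so a_0 = 11
83 = 1·73 + 10, so a_1 = 1
73 = 7·10 + 3, so a_2 = 7
10 = 3·3 + 1, so a_3 = 3
3 = 3·1 + 0, so a_4 = 3

[11; 1, 7, 3, 3]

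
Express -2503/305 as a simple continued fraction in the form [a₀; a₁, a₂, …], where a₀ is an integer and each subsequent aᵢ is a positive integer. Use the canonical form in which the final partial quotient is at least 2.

Run the Euclidean algorithm, recording each quotient:
⌊-2503/305⌋ = -9, remainder 242
⌊305/242⌋ = 1, remainder 63
⌊242/63⌋ = 3, remainder 53
⌊63/53⌋ = 1, remainder 10
⌊53/10⌋ = 5, remainder 3
⌊10/3⌋ = 3, remainder 1
⌊3/1⌋ = 3, remainder 0

[-9; 1, 3, 1, 5, 3, 3]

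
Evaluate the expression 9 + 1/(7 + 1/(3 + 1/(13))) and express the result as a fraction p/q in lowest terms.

2677/293

Start with 13.
3 + 1/(13/1) = 3 + 1/13 = 40/13
7 + 1/(40/13) = 7 + 13/40 = 293/40
9 + 1/(293/40) = 9 + 40/293 = 2677/293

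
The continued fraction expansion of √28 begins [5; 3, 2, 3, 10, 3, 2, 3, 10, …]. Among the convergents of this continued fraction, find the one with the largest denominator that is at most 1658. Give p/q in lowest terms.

List convergents until the denominator exceeds the bound:
a_0 = 5: 5/1  (≤ bound)
a_1 = 3: 16/3  (≤ bound)
a_2 = 2: 37/7  (≤ bound)
a_3 = 3: 127/24  (≤ bound)
a_4 = 10: 1307/247  (≤ bound)
a_5 = 3: 4048/765  (≤ bound)
a_6 = 2: 9403/1777  (> 1658, stop)

4048/765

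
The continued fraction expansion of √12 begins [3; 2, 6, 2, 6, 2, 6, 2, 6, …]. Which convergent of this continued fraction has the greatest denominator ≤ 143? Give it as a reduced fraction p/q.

97/28

a_0 = 3: 3/1  (≤ bound)
a_1 = 2: 7/2  (≤ bound)
a_2 = 6: 45/13  (≤ bound)
a_3 = 2: 97/28  (≤ bound)
a_4 = 6: 627/181  (> 143, stop)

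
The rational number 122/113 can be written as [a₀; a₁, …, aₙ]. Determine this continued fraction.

[1; 12, 1, 1, 4]

122 = 1·113 + 9, so a_0 = 1
113 = 12·9 + 5, so a_1 = 12
9 = 1·5 + 4, so a_2 = 1
5 = 1·4 + 1, so a_3 = 1
4 = 4·1 + 0, so a_4 = 4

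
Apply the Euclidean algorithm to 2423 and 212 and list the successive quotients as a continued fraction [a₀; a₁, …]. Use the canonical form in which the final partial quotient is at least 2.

[11; 2, 3, 30]

Run the Euclidean algorithm, recording each quotient:
2423 ÷ 212 → quotient 11, remainder 91
212 ÷ 91 → quotient 2, remainder 30
91 ÷ 30 → quotient 3, remainder 1
30 ÷ 1 → quotient 30, remainder 0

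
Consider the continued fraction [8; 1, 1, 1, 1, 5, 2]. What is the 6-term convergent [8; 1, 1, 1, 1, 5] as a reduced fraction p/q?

a_0 = 8: 8/1
a_1 = 1: 9/1
a_2 = 1: 17/2
a_3 = 1: 26/3
a_4 = 1: 43/5
a_5 = 5: 241/28

241/28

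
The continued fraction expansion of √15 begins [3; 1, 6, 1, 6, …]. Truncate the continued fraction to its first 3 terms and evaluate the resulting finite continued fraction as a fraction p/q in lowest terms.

a_0 = 3: 3/1
a_1 = 1: 4/1
a_2 = 6: 27/7

27/7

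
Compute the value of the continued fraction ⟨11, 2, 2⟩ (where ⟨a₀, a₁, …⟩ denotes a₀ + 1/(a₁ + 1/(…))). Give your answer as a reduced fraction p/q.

57/5

Start with 2.
2 + 1/(2/1) = 2 + 1/2 = 5/2
11 + 1/(5/2) = 11 + 2/5 = 57/5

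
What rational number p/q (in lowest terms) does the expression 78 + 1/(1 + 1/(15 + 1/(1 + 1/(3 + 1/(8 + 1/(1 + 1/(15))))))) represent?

Build up convergents one term at a time:
a_0 = 78: 78/1
a_1 = 1: 79/1
a_2 = 15: 1263/16
a_3 = 1: 1342/17
a_4 = 3: 5289/67
a_5 = 8: 43654/553
a_6 = 1: 48943/620
a_7 = 15: 777799/9853

777799/9853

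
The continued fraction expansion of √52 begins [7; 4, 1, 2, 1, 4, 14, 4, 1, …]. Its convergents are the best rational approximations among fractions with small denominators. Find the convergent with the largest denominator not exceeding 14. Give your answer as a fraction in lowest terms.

101/14

List convergents until the denominator exceeds the bound:
a_0 = 7: 7/1  (≤ bound)
a_1 = 4: 29/4  (≤ bound)
a_2 = 1: 36/5  (≤ bound)
a_3 = 2: 101/14  (≤ bound)
a_4 = 1: 137/19  (> 14, stop)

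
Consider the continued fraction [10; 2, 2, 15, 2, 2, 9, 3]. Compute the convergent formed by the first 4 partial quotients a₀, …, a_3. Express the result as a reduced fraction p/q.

Work from the innermost term outward:
Start with 15.
2 + 1/(15/1) = 2 + 1/15 = 31/15
2 + 1/(31/15) = 2 + 15/31 = 77/31
10 + 1/(77/31) = 10 + 31/77 = 801/77

801/77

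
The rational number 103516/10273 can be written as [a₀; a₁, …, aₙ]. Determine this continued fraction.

103516 = 10·10273 + 786, so a_0 = 10
10273 = 13·786 + 55, so a_1 = 13
786 = 14·55 + 16, so a_2 = 14
55 = 3·16 + 7, so a_3 = 3
16 = 2·7 + 2, so a_4 = 2
7 = 3·2 + 1, so a_5 = 3
2 = 2·1 + 0, so a_6 = 2

[10; 13, 14, 3, 2, 3, 2]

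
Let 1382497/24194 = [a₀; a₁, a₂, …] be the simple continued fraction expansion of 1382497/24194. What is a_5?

1382497 ÷ 24194 → quotient 57, remainder 3439
24194 ÷ 3439 → quotient 7, remainder 121
3439 ÷ 121 → quotient 28, remainder 51
121 ÷ 51 → quotient 2, remainder 19
51 ÷ 19 → quotient 2, remainder 13
19 ÷ 13 → quotient 1, remainder 6

1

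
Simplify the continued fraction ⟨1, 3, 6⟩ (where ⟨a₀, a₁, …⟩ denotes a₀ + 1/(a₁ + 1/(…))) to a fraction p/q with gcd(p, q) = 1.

25/19

a_0 = 1: 1/1
a_1 = 3: 4/3
a_2 = 6: 25/19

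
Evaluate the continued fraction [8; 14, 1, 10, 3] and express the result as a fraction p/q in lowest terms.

Use the convergent recurrence hₖ = aₖ·hₖ₋₁ + hₖ₋₂ (and likewise for the denominators kₖ):
a_0 = 8: 8/1
a_1 = 14: 113/14
a_2 = 1: 121/15
a_3 = 10: 1323/164
a_4 = 3: 4090/507

4090/507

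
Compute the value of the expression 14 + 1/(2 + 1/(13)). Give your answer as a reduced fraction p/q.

a_0 = 14: 14/1
a_1 = 2: 29/2
a_2 = 13: 391/27

391/27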